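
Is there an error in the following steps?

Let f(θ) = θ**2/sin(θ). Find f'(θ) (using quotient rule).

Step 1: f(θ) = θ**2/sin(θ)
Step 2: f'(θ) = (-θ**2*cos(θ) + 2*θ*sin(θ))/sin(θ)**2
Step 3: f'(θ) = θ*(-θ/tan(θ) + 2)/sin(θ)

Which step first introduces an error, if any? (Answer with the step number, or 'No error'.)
No error

All steps in this derivation are correct.
The final answer f'(θ) = θ*(-θ/tan(θ) + 2)/sin(θ) is valid.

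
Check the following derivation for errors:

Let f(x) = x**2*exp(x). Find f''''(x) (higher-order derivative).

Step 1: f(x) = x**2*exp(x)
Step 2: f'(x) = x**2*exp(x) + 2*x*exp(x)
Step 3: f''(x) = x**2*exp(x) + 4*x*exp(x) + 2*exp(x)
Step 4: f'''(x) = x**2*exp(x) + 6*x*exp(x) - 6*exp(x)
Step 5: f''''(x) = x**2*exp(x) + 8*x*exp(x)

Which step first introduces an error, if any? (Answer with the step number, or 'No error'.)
Step 4

Step 4 is incorrect due to a sign flip.
The step shows: x**2*exp(x) + 6*x*exp(x) - 6*exp(x)
The correct value should be: x**2*exp(x) + 6*x*exp(x) + 6*exp(x)

Explanation: The sign of one term was flipped: the term 6*exp(x) was incorrectly written as -6*exp(x)
The later steps are derived from this incorrect expression, so the error originates in Step 4.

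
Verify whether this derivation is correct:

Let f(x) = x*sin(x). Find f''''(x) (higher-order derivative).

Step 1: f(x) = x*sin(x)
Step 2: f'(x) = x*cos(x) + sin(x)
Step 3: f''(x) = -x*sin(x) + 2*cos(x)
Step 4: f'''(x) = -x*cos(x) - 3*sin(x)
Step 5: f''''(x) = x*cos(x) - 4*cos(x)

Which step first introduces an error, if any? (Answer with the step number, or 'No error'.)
Step 5

Step 5 is incorrect due to a wrong trig function.
The step shows: x*cos(x) - 4*cos(x)
The correct value should be: x*sin(x) - 4*cos(x)

Explanation: sin(x) was incorrectly written as cos(x): the term x*sin(x) was incorrectly written as x*cos(x)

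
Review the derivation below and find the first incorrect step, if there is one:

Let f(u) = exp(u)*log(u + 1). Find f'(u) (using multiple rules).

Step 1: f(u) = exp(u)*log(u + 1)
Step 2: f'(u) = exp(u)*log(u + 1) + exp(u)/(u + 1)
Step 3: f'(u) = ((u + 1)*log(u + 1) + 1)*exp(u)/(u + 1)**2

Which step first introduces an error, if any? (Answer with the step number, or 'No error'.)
Step 3

Step 3 is incorrect due to a wrong exponent.
The step shows: ((u + 1)*log(u + 1) + 1)*exp(u)/(u + 1)**2
The correct value should be: ((u + 1)*log(u + 1) + 1)*exp(u)/(u + 1)

Explanation: The exponent -1 on u + 1 was incorrectly written as -2: the term ((u + 1)*log(u + 1) + 1)*exp(u)/(u + 1) was incorrectly written as ((u + 1)*log(u + 1) + 1)*exp(u)/(u + 1)**2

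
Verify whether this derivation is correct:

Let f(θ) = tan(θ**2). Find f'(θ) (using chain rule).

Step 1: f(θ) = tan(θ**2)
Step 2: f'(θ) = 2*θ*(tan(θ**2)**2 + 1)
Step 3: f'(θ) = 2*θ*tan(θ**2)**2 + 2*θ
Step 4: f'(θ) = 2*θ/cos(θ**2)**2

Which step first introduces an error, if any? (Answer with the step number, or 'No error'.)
No error

All steps in this derivation are correct.
The final answer f'(θ) = 2*θ/cos(θ**2)**2 is valid.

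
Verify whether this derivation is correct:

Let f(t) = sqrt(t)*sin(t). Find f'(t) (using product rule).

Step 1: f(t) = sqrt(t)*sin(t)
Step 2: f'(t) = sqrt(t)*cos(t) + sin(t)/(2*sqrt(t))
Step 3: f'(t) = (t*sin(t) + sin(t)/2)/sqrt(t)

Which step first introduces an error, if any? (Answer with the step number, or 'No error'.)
Step 3

Step 3 is incorrect due to a wrong trig function.
The step shows: (t*sin(t) + sin(t)/2)/sqrt(t)
The correct value should be: (t*cos(t) + sin(t)/2)/sqrt(t)

Explanation: cos(t) was incorrectly written as sin(t): the term (t*cos(t) + sin(t)/2)/sqrt(t) was incorrectly written as (t*sin(t) + sin(t)/2)/sqrt(t)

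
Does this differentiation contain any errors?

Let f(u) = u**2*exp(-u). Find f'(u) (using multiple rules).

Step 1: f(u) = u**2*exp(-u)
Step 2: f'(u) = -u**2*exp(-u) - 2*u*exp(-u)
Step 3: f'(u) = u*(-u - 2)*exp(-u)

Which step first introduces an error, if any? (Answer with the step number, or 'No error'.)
Step 2

Step 2 is incorrect due to a sign flip.
The step shows: -u**2*exp(-u) - 2*u*exp(-u)
The correct value should be: -u**2*exp(-u) + 2*u*exp(-u)

Explanation: The sign of one term was flipped: the term 2*u*exp(-u) was incorrectly written as -2*u*exp(-u)
The later steps are derived from this incorrect expression, so the error originates in Step 2.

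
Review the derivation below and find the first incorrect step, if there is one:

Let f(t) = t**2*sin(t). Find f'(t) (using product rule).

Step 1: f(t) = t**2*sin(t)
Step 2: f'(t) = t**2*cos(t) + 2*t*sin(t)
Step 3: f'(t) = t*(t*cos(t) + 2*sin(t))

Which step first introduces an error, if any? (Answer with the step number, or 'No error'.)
No error

All steps in this derivation are correct.
The final answer f'(t) = t*(t*cos(t) + 2*sin(t)) is valid.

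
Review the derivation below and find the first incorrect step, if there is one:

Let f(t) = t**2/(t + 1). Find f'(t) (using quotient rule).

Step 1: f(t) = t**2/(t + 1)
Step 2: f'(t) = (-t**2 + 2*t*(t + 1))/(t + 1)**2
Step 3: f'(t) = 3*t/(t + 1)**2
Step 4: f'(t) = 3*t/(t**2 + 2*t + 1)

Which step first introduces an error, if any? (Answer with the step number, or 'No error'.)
Step 3

Step 3 is incorrect due to a wrong exponent.
The step shows: 3*t/(t + 1)**2
The correct value should be: (t**2 + 2*t)/(t + 1)**2

Explanation: The exponent 2 on t was incorrectly written as 1: the term (t**2 + 2*t)/(t + 1)**2 was incorrectly written as 3*t/(t + 1)**2
The later steps are derived from this incorrect expression, so the error originates in Step 3.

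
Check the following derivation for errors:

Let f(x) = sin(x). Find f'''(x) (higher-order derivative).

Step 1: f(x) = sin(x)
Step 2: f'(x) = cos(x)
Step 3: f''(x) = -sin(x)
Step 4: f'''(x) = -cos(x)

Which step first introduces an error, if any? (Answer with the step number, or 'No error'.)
No error

All steps in this derivation are correct.
The final answer f'''(x) = -cos(x) is valid.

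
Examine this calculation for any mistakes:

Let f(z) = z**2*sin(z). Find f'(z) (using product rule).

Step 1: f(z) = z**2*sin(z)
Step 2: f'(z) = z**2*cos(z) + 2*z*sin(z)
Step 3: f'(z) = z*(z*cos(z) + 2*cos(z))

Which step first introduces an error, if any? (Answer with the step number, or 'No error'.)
Step 3

Step 3 is incorrect due to a wrong trig function.
The step shows: z*(z*cos(z) + 2*cos(z))
The correct value should be: z*(z*cos(z) + 2*sin(z))

Explanation: sin(z) was incorrectly written as cos(z): the term z*(z*cos(z) + 2*sin(z)) was incorrectly written as z*(z*cos(z) + 2*cos(z))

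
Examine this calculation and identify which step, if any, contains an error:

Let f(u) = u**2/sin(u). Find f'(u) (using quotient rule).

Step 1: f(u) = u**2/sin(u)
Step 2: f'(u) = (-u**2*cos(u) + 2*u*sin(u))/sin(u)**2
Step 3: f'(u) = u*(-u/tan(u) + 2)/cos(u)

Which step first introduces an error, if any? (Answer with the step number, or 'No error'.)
Step 3

Step 3 is incorrect due to a wrong trig function.
The step shows: u*(-u/tan(u) + 2)/cos(u)
The correct value should be: u*(-u/tan(u) + 2)/sin(u)

Explanation: sin(u) was incorrectly written as cos(u): the term u*(-u/tan(u) + 2)/sin(u) was incorrectly written as u*(-u/tan(u) + 2)/cos(u)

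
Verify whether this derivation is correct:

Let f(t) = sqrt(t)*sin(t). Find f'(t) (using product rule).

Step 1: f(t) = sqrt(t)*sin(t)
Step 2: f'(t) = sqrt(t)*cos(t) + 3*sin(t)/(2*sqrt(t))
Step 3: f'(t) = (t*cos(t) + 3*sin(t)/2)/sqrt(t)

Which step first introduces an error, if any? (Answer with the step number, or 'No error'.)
Step 2

Step 2 is incorrect due to a wrong coefficient.
The step shows: sqrt(t)*cos(t) + 3*sin(t)/(2*sqrt(t))
The correct value should be: sqrt(t)*cos(t) + sin(t)/(2*sqrt(t))

Explanation: The coefficient 1/2 was incorrectly written as 3/2: the term sin(t)/(2*sqrt(t)) was incorrectly written as 3*sin(t)/(2*sqrt(t))
The later steps are derived from this incorrect expression, so the error originates in Step 2.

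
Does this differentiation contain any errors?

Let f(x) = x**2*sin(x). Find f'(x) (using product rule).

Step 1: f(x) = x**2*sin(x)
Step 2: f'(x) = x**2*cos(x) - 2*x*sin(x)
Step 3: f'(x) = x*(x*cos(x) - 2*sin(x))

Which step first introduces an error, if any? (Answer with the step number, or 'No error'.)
Step 2

Step 2 is incorrect due to a sign flip.
The step shows: x**2*cos(x) - 2*x*sin(x)
The correct value should be: x**2*cos(x) + 2*x*sin(x)

Explanation: The sign of one term was flipped: the term 2*x*sin(x) was incorrectly written as -2*x*sin(x)
The later steps are derived from this incorrect expression, so the error originates in Step 2.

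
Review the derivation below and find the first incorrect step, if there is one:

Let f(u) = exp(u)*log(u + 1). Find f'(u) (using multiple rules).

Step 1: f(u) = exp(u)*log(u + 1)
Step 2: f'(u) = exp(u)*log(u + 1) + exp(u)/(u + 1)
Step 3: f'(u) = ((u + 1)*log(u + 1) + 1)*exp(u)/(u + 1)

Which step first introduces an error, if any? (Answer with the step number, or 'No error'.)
No error

All steps in this derivation are correct.
The final answer f'(u) = ((u + 1)*log(u + 1) + 1)*exp(u)/(u + 1) is valid.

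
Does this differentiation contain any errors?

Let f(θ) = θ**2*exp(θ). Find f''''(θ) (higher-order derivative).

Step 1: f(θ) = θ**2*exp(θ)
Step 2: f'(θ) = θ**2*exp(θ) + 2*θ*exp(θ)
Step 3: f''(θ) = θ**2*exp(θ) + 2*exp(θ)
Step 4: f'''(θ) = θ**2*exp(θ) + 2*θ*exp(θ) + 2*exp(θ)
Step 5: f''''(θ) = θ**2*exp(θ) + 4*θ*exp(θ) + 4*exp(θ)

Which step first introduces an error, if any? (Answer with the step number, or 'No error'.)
Step 3

Step 3 is incorrect due to a dropped term.
The step shows: θ**2*exp(θ) + 2*exp(θ)
The correct value should be: θ**2*exp(θ) + 4*θ*exp(θ) + 2*exp(θ)

Explanation: A term was dropped: the term 4*θ*exp(θ) was incorrectly omitted
The later steps are derived from this incorrect expression, so the error originates in Step 3.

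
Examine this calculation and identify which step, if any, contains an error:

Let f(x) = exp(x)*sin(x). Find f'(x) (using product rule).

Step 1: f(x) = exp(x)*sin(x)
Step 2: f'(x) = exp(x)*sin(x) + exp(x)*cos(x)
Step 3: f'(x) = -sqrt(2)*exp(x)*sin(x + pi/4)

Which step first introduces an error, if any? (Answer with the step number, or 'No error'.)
Step 3

Step 3 is incorrect due to a sign flip.
The step shows: -sqrt(2)*exp(x)*sin(x + pi/4)
The correct value should be: sqrt(2)*exp(x)*sin(x + pi/4)

Explanation: The sign of the whole expression was flipped: the term sqrt(2)*exp(x)*sin(x + pi/4) was incorrectly written as -sqrt(2)*exp(x)*sin(x + pi/4)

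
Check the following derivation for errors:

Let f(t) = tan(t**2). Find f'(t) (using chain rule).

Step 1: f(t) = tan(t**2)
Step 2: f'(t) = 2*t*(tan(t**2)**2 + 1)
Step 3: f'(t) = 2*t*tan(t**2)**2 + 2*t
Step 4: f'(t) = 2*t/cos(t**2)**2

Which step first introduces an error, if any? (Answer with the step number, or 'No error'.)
No error

All steps in this derivation are correct.
The final answer f'(t) = 2*t/cos(t**2)**2 is valid.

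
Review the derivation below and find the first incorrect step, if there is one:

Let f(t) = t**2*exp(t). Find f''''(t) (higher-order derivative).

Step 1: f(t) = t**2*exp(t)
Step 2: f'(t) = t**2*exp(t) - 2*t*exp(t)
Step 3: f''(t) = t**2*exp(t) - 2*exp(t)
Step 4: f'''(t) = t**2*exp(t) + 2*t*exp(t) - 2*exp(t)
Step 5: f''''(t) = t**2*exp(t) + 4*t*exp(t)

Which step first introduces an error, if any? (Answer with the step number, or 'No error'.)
Step 2

Step 2 is incorrect due to a sign flip.
The step shows: t**2*exp(t) - 2*t*exp(t)
The correct value should be: t**2*exp(t) + 2*t*exp(t)

Explanation: The sign of one term was flipped: the term 2*t*exp(t) was incorrectly written as -2*t*exp(t)
The later steps are derived from this incorrect expression, so the error originates in Step 2.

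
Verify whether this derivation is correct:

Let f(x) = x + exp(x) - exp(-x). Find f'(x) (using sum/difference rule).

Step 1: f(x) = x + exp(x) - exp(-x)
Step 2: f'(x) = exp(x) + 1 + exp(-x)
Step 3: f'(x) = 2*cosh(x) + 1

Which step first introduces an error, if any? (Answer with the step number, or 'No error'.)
No error

All steps in this derivation are correct.
The final answer f'(x) = 2*cosh(x) + 1 is valid.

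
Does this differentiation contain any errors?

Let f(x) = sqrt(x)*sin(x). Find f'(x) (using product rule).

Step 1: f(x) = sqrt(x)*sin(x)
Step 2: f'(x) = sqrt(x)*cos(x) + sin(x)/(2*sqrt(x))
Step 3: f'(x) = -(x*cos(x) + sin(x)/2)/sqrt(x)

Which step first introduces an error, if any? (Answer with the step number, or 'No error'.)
Step 3

Step 3 is incorrect due to a sign flip.
The step shows: -(x*cos(x) + sin(x)/2)/sqrt(x)
The correct value should be: (x*cos(x) + sin(x)/2)/sqrt(x)

Explanation: The sign of the whole expression was flipped: the term (x*cos(x) + sin(x)/2)/sqrt(x) was incorrectly written as -(x*cos(x) + sin(x)/2)/sqrt(x)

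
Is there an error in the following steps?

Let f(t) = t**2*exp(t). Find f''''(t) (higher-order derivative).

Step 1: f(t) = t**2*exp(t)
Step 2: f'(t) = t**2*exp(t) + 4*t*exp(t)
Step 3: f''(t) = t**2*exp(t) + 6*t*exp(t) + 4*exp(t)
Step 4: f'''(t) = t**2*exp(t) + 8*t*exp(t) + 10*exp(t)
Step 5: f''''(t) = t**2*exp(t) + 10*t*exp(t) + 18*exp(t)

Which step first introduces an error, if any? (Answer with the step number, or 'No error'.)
Step 2

Step 2 is incorrect due to a wrong coefficient.
The step shows: t**2*exp(t) + 4*t*exp(t)
The correct value should be: t**2*exp(t) + 2*t*exp(t)

Explanation: The coefficient 2 was incorrectly written as 4: the term 2*t*exp(t) was incorrectly written as 4*t*exp(t)
The later steps are derived from this incorrect expression, so the error originates in Step 2.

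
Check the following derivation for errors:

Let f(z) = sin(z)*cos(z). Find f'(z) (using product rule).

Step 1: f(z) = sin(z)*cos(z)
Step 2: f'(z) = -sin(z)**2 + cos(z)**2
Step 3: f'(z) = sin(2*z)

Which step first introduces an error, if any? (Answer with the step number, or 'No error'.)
Step 3

Step 3 is incorrect due to a wrong trig function.
The step shows: sin(2*z)
The correct value should be: cos(2*z)

Explanation: cos(2*z) was incorrectly written as sin(2*z): the term cos(2*z) was incorrectly written as sin(2*z)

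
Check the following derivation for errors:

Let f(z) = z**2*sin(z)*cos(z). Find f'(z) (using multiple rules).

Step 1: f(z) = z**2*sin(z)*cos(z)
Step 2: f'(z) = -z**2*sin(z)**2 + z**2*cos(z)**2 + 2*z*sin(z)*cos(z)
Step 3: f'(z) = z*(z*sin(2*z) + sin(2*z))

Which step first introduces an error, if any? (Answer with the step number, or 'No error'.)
Step 3

Step 3 is incorrect due to a wrong trig function.
The step shows: z*(z*sin(2*z) + sin(2*z))
The correct value should be: z*(z*cos(2*z) + sin(2*z))

Explanation: cos(2*z) was incorrectly written as sin(2*z): the term z*(z*cos(2*z) + sin(2*z)) was incorrectly written as z*(z*sin(2*z) + sin(2*z))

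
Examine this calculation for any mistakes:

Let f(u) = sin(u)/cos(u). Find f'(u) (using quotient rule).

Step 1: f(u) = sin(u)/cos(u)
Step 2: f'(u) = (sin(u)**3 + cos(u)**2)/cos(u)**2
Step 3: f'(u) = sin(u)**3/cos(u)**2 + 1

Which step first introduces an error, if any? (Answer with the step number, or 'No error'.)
Step 2

Step 2 is incorrect due to a wrong exponent.
The step shows: (sin(u)**3 + cos(u)**2)/cos(u)**2
The correct value should be: (sin(u)**2 + cos(u)**2)/cos(u)**2

Explanation: The exponent 2 on sin(u) was incorrectly written as 3: the term (sin(u)**2 + cos(u)**2)/cos(u)**2 was incorrectly written as (sin(u)**3 + cos(u)**2)/cos(u)**2
The later steps are derived from this incorrect expression, so the error originates in Step 2.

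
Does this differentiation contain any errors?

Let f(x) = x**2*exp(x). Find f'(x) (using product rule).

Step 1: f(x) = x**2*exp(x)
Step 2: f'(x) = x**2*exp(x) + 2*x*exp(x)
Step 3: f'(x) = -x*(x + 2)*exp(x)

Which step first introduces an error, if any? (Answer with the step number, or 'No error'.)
Step 3

Step 3 is incorrect due to a sign flip.
The step shows: -x*(x + 2)*exp(x)
The correct value should be: x*(x + 2)*exp(x)

Explanation: The sign of the whole expression was flipped: the term x*(x + 2)*exp(x) was incorrectly written as -x*(x + 2)*exp(x)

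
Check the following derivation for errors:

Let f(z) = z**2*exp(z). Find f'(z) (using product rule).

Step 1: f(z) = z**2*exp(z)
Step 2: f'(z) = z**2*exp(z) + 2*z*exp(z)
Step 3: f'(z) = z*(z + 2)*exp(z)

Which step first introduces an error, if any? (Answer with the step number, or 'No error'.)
No error

All steps in this derivation are correct.
The final answer f'(z) = z*(z + 2)*exp(z) is valid.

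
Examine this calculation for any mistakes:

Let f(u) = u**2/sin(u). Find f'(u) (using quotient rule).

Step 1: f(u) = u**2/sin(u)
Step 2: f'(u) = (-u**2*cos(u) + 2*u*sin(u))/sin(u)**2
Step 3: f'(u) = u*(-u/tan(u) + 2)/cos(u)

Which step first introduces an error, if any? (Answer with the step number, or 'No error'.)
Step 3

Step 3 is incorrect due to a wrong trig function.
The step shows: u*(-u/tan(u) + 2)/cos(u)
The correct value should be: u*(-u/tan(u) + 2)/sin(u)

Explanation: sin(u) was incorrectly written as cos(u): the term u*(-u/tan(u) + 2)/sin(u) was incorrectly written as u*(-u/tan(u) + 2)/cos(u)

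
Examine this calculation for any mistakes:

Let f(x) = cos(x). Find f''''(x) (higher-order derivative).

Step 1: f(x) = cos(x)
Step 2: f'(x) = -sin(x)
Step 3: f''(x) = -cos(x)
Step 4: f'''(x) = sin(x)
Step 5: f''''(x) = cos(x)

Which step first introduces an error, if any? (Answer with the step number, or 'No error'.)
No error

All steps in this derivation are correct.
The final answer f''''(x) = cos(x) is valid.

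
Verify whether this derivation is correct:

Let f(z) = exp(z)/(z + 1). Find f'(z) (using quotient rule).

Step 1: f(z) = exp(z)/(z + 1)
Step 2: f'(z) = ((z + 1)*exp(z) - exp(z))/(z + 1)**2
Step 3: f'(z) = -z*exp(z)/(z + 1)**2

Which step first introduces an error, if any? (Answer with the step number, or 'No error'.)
Step 3

Step 3 is incorrect due to a sign flip.
The step shows: -z*exp(z)/(z + 1)**2
The correct value should be: z*exp(z)/(z + 1)**2

Explanation: The sign of the whole expression was flipped: the term z*exp(z)/(z + 1)**2 was incorrectly written as -z*exp(z)/(z + 1)**2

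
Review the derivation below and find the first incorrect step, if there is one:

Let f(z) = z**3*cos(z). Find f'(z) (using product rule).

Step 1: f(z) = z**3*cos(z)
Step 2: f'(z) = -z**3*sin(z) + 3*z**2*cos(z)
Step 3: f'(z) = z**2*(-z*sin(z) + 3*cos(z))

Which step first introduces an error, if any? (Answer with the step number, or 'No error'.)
No error

All steps in this derivation are correct.
The final answer f'(z) = z**2*(-z*sin(z) + 3*cos(z)) is valid.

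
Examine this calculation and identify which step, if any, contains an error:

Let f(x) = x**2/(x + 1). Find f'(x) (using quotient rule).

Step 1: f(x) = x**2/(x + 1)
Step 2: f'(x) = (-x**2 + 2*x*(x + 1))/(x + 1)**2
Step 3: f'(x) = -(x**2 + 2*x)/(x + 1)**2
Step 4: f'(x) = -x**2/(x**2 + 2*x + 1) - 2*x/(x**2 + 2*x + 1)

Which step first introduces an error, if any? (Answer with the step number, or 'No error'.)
Step 3

Step 3 is incorrect due to a sign flip.
The step shows: -(x**2 + 2*x)/(x + 1)**2
The correct value should be: (x**2 + 2*x)/(x + 1)**2

Explanation: The sign of the whole expression was flipped: the term (x**2 + 2*x)/(x + 1)**2 was incorrectly written as -(x**2 + 2*x)/(x + 1)**2
The later steps are derived from this incorrect expression, so the error originates in Step 3.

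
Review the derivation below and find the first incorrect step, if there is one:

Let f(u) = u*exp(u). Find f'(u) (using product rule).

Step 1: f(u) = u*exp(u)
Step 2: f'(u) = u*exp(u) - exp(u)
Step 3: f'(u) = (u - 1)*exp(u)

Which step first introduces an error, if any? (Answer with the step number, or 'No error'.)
Step 2

Step 2 is incorrect due to a sign flip.
The step shows: u*exp(u) - exp(u)
The correct value should be: u*exp(u) + exp(u)

Explanation: The sign of one term was flipped: the term exp(u) was incorrectly written as -exp(u)
The later steps are derived from this incorrect expression, so the error originates in Step 2.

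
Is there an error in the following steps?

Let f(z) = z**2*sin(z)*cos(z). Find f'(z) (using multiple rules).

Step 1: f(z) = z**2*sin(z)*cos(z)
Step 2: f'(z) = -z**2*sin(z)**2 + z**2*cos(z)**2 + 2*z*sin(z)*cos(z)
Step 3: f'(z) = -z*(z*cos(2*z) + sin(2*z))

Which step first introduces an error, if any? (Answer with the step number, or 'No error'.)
Step 3

Step 3 is incorrect due to a sign flip.
The step shows: -z*(z*cos(2*z) + sin(2*z))
The correct value should be: z*(z*cos(2*z) + sin(2*z))

Explanation: The sign of the whole expression was flipped: the term z*(z*cos(2*z) + sin(2*z)) was incorrectly written as -z*(z*cos(2*z) + sin(2*z))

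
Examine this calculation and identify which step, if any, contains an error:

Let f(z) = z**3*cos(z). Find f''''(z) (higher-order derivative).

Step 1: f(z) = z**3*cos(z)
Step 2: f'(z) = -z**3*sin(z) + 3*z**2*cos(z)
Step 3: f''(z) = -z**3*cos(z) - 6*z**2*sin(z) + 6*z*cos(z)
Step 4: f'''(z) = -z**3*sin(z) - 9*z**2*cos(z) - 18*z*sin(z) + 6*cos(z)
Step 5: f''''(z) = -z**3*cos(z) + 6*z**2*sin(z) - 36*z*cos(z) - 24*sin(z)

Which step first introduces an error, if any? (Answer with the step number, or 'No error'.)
Step 4

Step 4 is incorrect due to a sign flip.
The step shows: -z**3*sin(z) - 9*z**2*cos(z) - 18*z*sin(z) + 6*cos(z)
The correct value should be: z**3*sin(z) - 9*z**2*cos(z) - 18*z*sin(z) + 6*cos(z)

Explanation: The sign of one term was flipped: the term z**3*sin(z) was incorrectly written as -z**3*sin(z)
The later steps are derived from this incorrect expression, so the error originates in Step 4.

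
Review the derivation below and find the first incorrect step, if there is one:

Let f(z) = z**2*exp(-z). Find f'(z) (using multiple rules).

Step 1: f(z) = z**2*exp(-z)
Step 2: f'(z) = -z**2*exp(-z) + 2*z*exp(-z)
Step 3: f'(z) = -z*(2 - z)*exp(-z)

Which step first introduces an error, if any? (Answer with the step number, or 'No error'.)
Step 3

Step 3 is incorrect due to a sign flip.
The step shows: -z*(2 - z)*exp(-z)
The correct value should be: z*(2 - z)*exp(-z)

Explanation: The sign of the whole expression was flipped: the term z*(2 - z)*exp(-z) was incorrectly written as -z*(2 - z)*exp(-z)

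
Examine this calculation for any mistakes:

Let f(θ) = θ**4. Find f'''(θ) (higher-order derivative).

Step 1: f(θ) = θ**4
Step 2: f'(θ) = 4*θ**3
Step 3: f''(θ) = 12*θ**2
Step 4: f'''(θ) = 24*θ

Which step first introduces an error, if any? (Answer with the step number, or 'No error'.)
No error

All steps in this derivation are correct.
The final answer f'''(θ) = 24*θ is valid.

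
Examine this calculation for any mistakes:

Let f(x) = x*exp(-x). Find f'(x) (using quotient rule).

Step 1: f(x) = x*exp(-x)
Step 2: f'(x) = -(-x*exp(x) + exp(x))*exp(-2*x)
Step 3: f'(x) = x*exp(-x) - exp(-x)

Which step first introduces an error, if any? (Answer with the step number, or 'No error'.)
Step 2

Step 2 is incorrect due to a sign flip.
The step shows: -(-x*exp(x) + exp(x))*exp(-2*x)
The correct value should be: (-x*exp(x) + exp(x))*exp(-2*x)

Explanation: The sign of the whole expression was flipped: the term (-x*exp(x) + exp(x))*exp(-2*x) was incorrectly written as -(-x*exp(x) + exp(x))*exp(-2*x)
The later steps are derived from this incorrect expression, so the error originates in Step 2.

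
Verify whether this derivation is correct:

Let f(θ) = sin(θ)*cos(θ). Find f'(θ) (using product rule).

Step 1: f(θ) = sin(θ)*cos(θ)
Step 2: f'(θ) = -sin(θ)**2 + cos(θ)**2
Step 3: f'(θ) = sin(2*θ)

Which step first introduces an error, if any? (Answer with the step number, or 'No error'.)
Step 3

Step 3 is incorrect due to a wrong trig function.
The step shows: sin(2*θ)
The correct value should be: cos(2*θ)

Explanation: cos(2*θ) was incorrectly written as sin(2*θ): the term cos(2*θ) was incorrectly written as sin(2*θ)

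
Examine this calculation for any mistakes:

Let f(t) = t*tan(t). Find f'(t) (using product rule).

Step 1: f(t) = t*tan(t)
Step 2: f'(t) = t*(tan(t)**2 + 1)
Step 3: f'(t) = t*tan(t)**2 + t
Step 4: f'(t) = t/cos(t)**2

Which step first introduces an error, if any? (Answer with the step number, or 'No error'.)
Step 2

Step 2 is incorrect due to a dropped term.
The step shows: t*(tan(t)**2 + 1)
The correct value should be: t*(tan(t)**2 + 1) + tan(t)

Explanation: A term was dropped: the term tan(t) was incorrectly omitted
The later steps are derived from this incorrect expression, so the error originates in Step 2.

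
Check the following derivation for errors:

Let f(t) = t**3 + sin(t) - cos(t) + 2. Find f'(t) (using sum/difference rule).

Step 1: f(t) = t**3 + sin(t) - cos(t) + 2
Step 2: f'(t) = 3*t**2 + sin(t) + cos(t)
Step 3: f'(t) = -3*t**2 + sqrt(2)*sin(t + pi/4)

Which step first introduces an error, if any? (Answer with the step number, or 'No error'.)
Step 3

Step 3 is incorrect due to a sign flip.
The step shows: -3*t**2 + sqrt(2)*sin(t + pi/4)
The correct value should be: 3*t**2 + sqrt(2)*sin(t + pi/4)

Explanation: The sign of one term was flipped: the term 3*t**2 was incorrectly written as -3*t**2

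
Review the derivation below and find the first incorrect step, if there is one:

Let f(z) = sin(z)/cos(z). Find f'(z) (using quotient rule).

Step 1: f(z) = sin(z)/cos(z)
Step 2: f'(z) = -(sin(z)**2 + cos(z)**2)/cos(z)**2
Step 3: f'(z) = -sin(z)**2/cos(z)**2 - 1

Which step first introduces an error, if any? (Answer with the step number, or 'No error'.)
Step 2

Step 2 is incorrect due to a sign flip.
The step shows: -(sin(z)**2 + cos(z)**2)/cos(z)**2
The correct value should be: (sin(z)**2 + cos(z)**2)/cos(z)**2

Explanation: The sign of the whole expression was flipped: the term (sin(z)**2 + cos(z)**2)/cos(z)**2 was incorrectly written as -(sin(z)**2 + cos(z)**2)/cos(z)**2
The later steps are derived from this incorrect expression, so the error originates in Step 2.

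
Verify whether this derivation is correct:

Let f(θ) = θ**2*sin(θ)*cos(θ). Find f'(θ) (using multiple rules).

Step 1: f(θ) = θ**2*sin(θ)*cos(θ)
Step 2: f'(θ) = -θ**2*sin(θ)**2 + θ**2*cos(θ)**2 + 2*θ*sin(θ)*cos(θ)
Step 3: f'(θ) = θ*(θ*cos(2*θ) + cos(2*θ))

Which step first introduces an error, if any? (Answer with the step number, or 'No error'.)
Step 3

Step 3 is incorrect due to a wrong trig function.
The step shows: θ*(θ*cos(2*θ) + cos(2*θ))
The correct value should be: θ*(θ*cos(2*θ) + sin(2*θ))

Explanation: sin(2*θ) was incorrectly written as cos(2*θ): the term θ*(θ*cos(2*θ) + sin(2*θ)) was incorrectly written as θ*(θ*cos(2*θ) + cos(2*θ))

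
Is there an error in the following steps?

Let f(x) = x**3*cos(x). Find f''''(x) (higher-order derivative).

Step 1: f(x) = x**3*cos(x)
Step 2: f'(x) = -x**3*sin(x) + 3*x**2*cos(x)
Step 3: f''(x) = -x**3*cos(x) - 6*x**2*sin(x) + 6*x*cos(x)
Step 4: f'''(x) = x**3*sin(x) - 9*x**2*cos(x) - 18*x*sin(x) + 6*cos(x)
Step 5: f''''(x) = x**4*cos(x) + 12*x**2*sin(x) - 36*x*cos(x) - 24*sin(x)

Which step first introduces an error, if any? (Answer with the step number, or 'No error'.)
Step 5

Step 5 is incorrect due to a wrong exponent.
The step shows: x**4*cos(x) + 12*x**2*sin(x) - 36*x*cos(x) - 24*sin(x)
The correct value should be: x**3*cos(x) + 12*x**2*sin(x) - 36*x*cos(x) - 24*sin(x)

Explanation: The exponent 3 on x was incorrectly written as 4: the term x**3*cos(x) was incorrectly written as x**4*cos(x)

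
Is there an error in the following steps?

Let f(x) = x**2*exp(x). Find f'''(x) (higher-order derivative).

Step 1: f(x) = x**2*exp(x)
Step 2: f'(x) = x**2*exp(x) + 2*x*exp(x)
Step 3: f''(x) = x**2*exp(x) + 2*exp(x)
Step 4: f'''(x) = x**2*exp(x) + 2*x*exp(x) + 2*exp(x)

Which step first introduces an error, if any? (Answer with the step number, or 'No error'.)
Step 3

Step 3 is incorrect due to a dropped term.
The step shows: x**2*exp(x) + 2*exp(x)
The correct value should be: x**2*exp(x) + 4*x*exp(x) + 2*exp(x)

Explanation: A term was dropped: the term 4*x*exp(x) was incorrectly omitted
The later steps are derived from this incorrect expression, so the error originates in Step 3.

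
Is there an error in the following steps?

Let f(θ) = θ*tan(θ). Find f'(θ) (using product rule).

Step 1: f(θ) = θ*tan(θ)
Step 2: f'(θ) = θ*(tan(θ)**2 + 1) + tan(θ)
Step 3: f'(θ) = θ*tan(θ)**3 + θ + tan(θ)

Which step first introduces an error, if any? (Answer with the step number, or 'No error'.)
Step 3

Step 3 is incorrect due to a wrong exponent.
The step shows: θ*tan(θ)**3 + θ + tan(θ)
The correct value should be: θ*tan(θ)**2 + θ + tan(θ)

Explanation: The exponent 2 on tan(θ) was incorrectly written as 3: the term θ*tan(θ)**2 was incorrectly written as θ*tan(θ)**3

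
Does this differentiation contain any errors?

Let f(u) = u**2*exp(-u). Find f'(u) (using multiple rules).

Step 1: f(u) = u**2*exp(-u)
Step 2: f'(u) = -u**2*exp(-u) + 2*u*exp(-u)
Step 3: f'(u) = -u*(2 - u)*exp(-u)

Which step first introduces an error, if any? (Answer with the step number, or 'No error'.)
Step 3

Step 3 is incorrect due to a sign flip.
The step shows: -u*(2 - u)*exp(-u)
The correct value should be: u*(2 - u)*exp(-u)

Explanation: The sign of the whole expression was flipped: the term u*(2 - u)*exp(-u) was incorrectly written as -u*(2 - u)*exp(-u)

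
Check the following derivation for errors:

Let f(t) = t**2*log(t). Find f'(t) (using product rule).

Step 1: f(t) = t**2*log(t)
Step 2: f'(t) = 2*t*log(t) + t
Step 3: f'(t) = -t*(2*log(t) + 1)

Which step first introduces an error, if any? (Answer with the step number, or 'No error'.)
Step 3

Step 3 is incorrect due to a sign flip.
The step shows: -t*(2*log(t) + 1)
The correct value should be: t*(2*log(t) + 1)

Explanation: The sign of the whole expression was flipped: the term t*(2*log(t) + 1) was incorrectly written as -t*(2*log(t) + 1)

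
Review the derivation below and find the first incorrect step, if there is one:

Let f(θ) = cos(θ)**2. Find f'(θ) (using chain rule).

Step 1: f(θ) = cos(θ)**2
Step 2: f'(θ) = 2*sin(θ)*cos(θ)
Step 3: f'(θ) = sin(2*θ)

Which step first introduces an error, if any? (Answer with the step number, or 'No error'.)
Step 2

Step 2 is incorrect due to a sign flip.
The step shows: 2*sin(θ)*cos(θ)
The correct value should be: -2*sin(θ)*cos(θ)

Explanation: The sign of the whole expression was flipped: the term -2*sin(θ)*cos(θ) was incorrectly written as 2*sin(θ)*cos(θ)
The later steps are derived from this incorrect expression, so the error originates in Step 2.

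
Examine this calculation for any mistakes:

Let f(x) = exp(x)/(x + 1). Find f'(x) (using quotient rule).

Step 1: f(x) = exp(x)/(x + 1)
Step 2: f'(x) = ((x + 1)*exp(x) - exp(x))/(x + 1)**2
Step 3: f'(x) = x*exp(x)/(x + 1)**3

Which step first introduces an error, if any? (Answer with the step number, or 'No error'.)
Step 3

Step 3 is incorrect due to a wrong exponent.
The step shows: x*exp(x)/(x + 1)**3
The correct value should be: x*exp(x)/(x + 1)**2

Explanation: The exponent -2 on x + 1 was incorrectly written as -3: the term x*exp(x)/(x + 1)**2 was incorrectly written as x*exp(x)/(x + 1)**3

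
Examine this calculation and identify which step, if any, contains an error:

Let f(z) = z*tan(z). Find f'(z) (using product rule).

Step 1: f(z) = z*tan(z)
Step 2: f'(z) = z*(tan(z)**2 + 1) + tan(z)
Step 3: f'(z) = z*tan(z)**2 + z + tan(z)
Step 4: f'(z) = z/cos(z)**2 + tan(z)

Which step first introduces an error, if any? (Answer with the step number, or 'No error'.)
No error

All steps in this derivation are correct.
The final answer f'(z) = z/cos(z)**2 + tan(z) is valid.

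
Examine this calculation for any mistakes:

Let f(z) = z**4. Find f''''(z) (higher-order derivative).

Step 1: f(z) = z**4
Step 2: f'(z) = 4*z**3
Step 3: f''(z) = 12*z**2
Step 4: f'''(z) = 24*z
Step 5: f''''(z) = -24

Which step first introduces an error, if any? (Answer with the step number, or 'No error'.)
Step 5

Step 5 is incorrect due to a sign flip.
The step shows: -24
The correct value should be: 24

Explanation: The sign of the whole expression was flipped: the term 24 was incorrectly written as -24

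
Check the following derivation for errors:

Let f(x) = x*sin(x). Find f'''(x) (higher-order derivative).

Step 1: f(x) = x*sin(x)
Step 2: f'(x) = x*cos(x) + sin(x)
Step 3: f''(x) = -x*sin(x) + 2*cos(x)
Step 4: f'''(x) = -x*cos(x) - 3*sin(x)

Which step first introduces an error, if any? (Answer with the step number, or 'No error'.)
No error

All steps in this derivation are correct.
The final answer f'''(x) = -x*cos(x) - 3*sin(x) is valid.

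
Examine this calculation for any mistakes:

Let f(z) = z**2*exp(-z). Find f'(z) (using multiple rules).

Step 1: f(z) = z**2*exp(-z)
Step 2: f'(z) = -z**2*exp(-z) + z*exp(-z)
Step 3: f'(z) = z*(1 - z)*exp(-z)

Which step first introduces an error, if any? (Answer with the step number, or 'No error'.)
Step 2

Step 2 is incorrect due to a wrong coefficient.
The step shows: -z**2*exp(-z) + z*exp(-z)
The correct value should be: -z**2*exp(-z) + 2*z*exp(-z)

Explanation: The coefficient 2 was incorrectly written as 1: the term 2*z*exp(-z) was incorrectly written as z*exp(-z)
The later steps are derived from this incorrect expression, so the error originates in Step 2.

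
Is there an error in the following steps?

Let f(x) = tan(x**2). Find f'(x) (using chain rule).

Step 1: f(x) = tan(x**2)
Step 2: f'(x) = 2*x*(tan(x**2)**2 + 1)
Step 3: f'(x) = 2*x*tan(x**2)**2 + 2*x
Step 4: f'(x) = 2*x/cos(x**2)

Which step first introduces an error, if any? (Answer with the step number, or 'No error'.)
Step 4

Step 4 is incorrect due to a wrong exponent.
The step shows: 2*x/cos(x**2)
The correct value should be: 2*x/cos(x**2)**2

Explanation: The exponent -2 on cos(x**2) was incorrectly written as -1: the term 2*x/cos(x**2)**2 was incorrectly written as 2*x/cos(x**2)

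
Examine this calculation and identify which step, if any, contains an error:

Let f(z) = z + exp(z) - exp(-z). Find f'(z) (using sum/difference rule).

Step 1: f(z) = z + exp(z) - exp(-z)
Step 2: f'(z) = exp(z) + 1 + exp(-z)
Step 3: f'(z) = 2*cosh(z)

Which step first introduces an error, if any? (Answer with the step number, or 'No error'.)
Step 3

Step 3 is incorrect due to a dropped term.
The step shows: 2*cosh(z)
The correct value should be: 2*cosh(z) + 1

Explanation: A term was dropped: the term 1 was incorrectly omitted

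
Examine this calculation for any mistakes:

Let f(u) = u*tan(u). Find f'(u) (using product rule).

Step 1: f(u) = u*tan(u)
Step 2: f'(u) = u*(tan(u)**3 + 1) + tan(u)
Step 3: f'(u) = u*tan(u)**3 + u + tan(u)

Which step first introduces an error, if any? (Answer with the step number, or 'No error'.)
Step 2

Step 2 is incorrect due to a wrong exponent.
The step shows: u*(tan(u)**3 + 1) + tan(u)
The correct value should be: u*(tan(u)**2 + 1) + tan(u)

Explanation: The exponent 2 on tan(u) was incorrectly written as 3: the term u*(tan(u)**2 + 1) was incorrectly written as u*(tan(u)**3 + 1)
The later steps are derived from this incorrect expression, so the error originates in Step 2.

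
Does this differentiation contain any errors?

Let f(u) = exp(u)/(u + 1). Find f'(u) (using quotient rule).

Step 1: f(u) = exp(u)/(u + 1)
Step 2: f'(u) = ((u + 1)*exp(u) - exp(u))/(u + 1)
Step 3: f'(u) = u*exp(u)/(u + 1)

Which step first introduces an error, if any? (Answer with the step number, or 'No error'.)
Step 2

Step 2 is incorrect due to a wrong exponent.
The step shows: ((u + 1)*exp(u) - exp(u))/(u + 1)
The correct value should be: ((u + 1)*exp(u) - exp(u))/(u + 1)**2

Explanation: The exponent -2 on u + 1 was incorrectly written as -1: the term ((u + 1)*exp(u) - exp(u))/(u + 1)**2 was incorrectly written as ((u + 1)*exp(u) - exp(u))/(u + 1)
The later steps are derived from this incorrect expression, so the error originates in Step 2.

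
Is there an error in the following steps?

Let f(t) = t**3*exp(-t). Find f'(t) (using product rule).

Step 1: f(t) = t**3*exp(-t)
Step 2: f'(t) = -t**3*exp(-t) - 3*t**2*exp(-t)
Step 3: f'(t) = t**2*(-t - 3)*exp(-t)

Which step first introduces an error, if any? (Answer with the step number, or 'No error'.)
Step 2

Step 2 is incorrect due to a sign flip.
The step shows: -t**3*exp(-t) - 3*t**2*exp(-t)
The correct value should be: -t**3*exp(-t) + 3*t**2*exp(-t)

Explanation: The sign of one term was flipped: the term 3*t**2*exp(-t) was incorrectly written as -3*t**2*exp(-t)
The later steps are derived from this incorrect expression, so the error originates in Step 2.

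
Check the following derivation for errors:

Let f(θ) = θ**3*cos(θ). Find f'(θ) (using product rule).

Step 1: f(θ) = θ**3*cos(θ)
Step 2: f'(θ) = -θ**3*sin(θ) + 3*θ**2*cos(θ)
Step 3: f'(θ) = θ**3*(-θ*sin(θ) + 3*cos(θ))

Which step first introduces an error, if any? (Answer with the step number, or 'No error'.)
Step 3

Step 3 is incorrect due to a wrong exponent.
The step shows: θ**3*(-θ*sin(θ) + 3*cos(θ))
The correct value should be: θ**2*(-θ*sin(θ) + 3*cos(θ))

Explanation: The exponent 2 on θ was incorrectly written as 3: the term θ**2*(-θ*sin(θ) + 3*cos(θ)) was incorrectly written as θ**3*(-θ*sin(θ) + 3*cos(θ))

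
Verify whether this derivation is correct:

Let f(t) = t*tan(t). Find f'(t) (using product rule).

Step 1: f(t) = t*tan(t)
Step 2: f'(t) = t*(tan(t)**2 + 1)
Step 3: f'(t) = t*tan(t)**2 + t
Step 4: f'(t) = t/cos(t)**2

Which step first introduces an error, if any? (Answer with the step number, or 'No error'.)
Step 2

Step 2 is incorrect due to a dropped term.
The step shows: t*(tan(t)**2 + 1)
The correct value should be: t*(tan(t)**2 + 1) + tan(t)

Explanation: A term was dropped: the term tan(t) was incorrectly omitted
The later steps are derived from this incorrect expression, so the error originates in Step 2.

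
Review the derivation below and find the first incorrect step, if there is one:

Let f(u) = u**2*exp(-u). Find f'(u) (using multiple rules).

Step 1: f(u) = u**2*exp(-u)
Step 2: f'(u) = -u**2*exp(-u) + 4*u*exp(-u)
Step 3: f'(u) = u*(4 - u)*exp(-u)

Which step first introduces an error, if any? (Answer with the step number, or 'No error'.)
Step 2

Step 2 is incorrect due to a wrong coefficient.
The step shows: -u**2*exp(-u) + 4*u*exp(-u)
The correct value should be: -u**2*exp(-u) + 2*u*exp(-u)

Explanation: The coefficient 2 was incorrectly written as 4: the term 2*u*exp(-u) was incorrectly written as 4*u*exp(-u)
The later steps are derived from this incorrect expression, so the error originates in Step 2.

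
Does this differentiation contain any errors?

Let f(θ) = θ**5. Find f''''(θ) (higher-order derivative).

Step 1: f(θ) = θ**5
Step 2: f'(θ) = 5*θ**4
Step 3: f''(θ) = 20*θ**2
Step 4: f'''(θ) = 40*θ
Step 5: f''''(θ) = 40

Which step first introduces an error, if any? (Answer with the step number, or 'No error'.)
Step 3

Step 3 is incorrect due to a wrong exponent.
The step shows: 20*θ**2
The correct value should be: 20*θ**3

Explanation: The exponent 3 on θ was incorrectly written as 2: the term 20*θ**3 was incorrectly written as 20*θ**2
The later steps are derived from this incorrect expression, so the error originates in Step 3.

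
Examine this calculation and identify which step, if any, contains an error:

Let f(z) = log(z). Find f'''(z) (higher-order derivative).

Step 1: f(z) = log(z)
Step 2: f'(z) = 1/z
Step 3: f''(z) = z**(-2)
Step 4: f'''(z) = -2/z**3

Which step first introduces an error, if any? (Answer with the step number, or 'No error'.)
Step 3

Step 3 is incorrect due to a sign flip.
The step shows: z**(-2)
The correct value should be: -1/z**2

Explanation: The sign of the whole expression was flipped: the term -1/z**2 was incorrectly written as z**(-2)
The later steps are derived from this incorrect expression, so the error originates in Step 3.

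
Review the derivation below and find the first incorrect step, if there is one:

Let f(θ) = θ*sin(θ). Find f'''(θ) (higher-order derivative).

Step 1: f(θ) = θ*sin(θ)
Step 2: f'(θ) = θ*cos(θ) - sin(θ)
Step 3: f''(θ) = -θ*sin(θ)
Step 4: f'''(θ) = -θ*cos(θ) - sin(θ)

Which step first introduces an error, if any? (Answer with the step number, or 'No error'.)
Step 2

Step 2 is incorrect due to a sign flip.
The step shows: θ*cos(θ) - sin(θ)
The correct value should be: θ*cos(θ) + sin(θ)

Explanation: The sign of one term was flipped: the term sin(θ) was incorrectly written as -sin(θ)
The later steps are derived from this incorrect expression, so the error originates in Step 2.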